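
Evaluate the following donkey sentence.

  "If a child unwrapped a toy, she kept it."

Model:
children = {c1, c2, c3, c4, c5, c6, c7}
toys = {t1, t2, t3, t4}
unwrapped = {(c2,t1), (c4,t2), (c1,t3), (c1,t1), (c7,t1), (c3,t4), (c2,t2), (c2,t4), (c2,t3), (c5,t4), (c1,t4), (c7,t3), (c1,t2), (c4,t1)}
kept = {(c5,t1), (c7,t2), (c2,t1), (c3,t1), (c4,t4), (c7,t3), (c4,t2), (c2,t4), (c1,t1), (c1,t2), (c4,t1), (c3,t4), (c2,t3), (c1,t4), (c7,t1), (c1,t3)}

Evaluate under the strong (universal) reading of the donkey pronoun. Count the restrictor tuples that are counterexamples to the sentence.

"it" takes "a toy" as antecedent — a donkey pronoun bound across the clause boundary.
Strong reading: for every (c,t) with unwrapped(c,t), kept(c,t).
Restrictor pairs: (c1,t1) ✓  (c1,t2) ✓  (c1,t3) ✓  (c1,t4) ✓  (c2,t1) ✓  (c2,t2) ✗  (c2,t3) ✓  (c2,t4) ✓  (c3,t4) ✓  (c4,t1) ✓  (c4,t2) ✓  (c5,t4) ✗  (c7,t1) ✓  (c7,t3) ✓
Counterexamples (restrictor pairs failing the scope): 2.

2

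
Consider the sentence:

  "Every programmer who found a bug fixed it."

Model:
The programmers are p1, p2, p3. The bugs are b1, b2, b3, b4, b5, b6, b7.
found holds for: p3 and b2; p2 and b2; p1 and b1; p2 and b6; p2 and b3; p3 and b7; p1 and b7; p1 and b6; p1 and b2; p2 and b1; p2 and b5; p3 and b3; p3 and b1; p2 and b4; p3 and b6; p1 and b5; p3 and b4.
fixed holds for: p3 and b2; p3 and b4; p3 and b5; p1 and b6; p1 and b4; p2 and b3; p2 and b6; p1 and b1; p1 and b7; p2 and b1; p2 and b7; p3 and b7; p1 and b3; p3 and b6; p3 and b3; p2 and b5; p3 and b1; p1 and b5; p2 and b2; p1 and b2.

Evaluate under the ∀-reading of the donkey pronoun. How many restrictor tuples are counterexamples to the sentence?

1

"it" takes "a bug" as antecedent — a donkey pronoun bound across the clause boundary.
Strong reading: for every (p,b) with found(p,b), fixed(p,b).
Restrictor pairs: (p1,b1) ✓  (p1,b2) ✓  (p1,b5) ✓  (p1,b6) ✓  (p1,b7) ✓  (p2,b1) ✓  (p2,b2) ✓  (p2,b3) ✓  (p2,b4) ✗  (p2,b5) ✓  (p2,b6) ✓  (p3,b1) ✓  (p3,b2) ✓  (p3,b3) ✓  (p3,b4) ✓  (p3,b6) ✓  (p3,b7) ✓
Counterexamples (restrictor pairs failing the scope): 1.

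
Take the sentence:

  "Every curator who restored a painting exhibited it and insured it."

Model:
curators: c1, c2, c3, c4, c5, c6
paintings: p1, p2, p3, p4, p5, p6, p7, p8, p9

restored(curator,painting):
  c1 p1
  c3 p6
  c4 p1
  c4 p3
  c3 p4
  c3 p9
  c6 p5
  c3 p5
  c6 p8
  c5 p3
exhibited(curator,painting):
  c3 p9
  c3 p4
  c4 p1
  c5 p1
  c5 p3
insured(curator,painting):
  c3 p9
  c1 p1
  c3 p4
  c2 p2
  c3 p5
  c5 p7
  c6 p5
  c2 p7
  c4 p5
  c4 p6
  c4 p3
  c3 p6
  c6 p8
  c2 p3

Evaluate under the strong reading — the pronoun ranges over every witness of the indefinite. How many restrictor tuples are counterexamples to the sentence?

"it" takes "a painting" as antecedent — a donkey pronoun bound across the clause boundary.
Strong reading: for every (c,p) with restored(c,p), exhibited(c,p) ∧ insured(c,p).
Restrictor pairs: (c1,p1) ✗  (c3,p4) ✓  (c3,p5) ✗  (c3,p6) ✗  (c3,p9) ✓  (c4,p1) ✗  (c4,p3) ✗  (c5,p3) ✗  (c6,p5) ✗  (c6,p8) ✗
Counterexamples (restrictor pairs failing the scope): 8.

8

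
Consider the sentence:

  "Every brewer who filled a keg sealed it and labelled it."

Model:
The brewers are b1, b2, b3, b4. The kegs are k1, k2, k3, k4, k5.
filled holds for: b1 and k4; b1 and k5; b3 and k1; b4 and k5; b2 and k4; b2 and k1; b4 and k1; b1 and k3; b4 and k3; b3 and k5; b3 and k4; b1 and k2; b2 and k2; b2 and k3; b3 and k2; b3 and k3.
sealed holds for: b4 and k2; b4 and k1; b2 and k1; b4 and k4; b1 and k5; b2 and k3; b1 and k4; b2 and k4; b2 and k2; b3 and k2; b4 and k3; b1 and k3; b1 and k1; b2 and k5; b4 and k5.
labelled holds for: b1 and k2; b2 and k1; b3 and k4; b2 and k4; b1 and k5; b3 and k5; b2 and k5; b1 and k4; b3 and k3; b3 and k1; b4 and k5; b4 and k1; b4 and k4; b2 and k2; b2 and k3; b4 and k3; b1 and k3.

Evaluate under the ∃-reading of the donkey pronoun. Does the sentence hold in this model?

"it" takes "a keg" as antecedent — a donkey pronoun bound across the clause boundary.
Weak reading: every brewer b with some filled-keg has at least one filled-keg k such that sealed(b,k) ∧ labelled(b,k).
Per brewer: b1:✓  b2:✓  b3:✗  b4:✓
b3 has no witness among its filled-kegs.

False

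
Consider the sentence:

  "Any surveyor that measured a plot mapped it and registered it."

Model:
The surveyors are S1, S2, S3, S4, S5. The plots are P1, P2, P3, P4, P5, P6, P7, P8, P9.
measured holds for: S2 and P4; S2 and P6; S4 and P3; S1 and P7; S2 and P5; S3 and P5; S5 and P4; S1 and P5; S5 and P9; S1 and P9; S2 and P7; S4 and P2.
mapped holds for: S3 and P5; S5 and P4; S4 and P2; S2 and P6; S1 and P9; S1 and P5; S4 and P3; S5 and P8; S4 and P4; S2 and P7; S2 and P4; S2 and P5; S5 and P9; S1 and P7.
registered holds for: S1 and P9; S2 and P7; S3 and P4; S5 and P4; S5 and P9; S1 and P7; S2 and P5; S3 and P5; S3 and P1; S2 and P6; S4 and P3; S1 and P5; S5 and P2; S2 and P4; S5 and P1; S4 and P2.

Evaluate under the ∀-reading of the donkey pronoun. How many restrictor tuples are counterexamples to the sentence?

0

"it" takes "a plot" as antecedent — a donkey pronoun bound across the clause boundary.
Strong reading: for every (s,p) with measured(s,p), mapped(s,p) ∧ registered(s,p).
Restrictor pairs: (S1,P5) ✓  (S1,P7) ✓  (S1,P9) ✓  (S2,P4) ✓  (S2,P5) ✓  (S2,P6) ✓  (S2,P7) ✓  (S3,P5) ✓  (S4,P2) ✓  (S4,P3) ✓  (S5,P4) ✓  (S5,P9) ✓
Counterexamples (restrictor pairs failing the scope): 0.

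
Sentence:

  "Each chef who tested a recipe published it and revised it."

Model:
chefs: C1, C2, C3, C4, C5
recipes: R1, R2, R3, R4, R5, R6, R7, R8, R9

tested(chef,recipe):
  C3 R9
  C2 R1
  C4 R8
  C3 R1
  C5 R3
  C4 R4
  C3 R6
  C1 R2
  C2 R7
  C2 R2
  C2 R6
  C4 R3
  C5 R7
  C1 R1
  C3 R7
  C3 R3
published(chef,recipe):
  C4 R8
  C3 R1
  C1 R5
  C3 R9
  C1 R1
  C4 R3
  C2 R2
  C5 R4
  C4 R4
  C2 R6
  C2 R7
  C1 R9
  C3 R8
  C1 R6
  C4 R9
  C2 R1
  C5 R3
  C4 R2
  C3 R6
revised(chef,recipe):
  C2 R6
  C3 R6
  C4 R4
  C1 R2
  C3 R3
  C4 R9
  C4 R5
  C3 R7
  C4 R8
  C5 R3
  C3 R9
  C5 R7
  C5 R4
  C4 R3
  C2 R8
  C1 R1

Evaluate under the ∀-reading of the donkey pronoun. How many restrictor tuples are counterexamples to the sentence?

"it" takes "a recipe" as antecedent — a donkey pronoun bound across the clause boundary.
Strong reading: for every (c,r) with tested(c,r), published(c,r) ∧ revised(c,r).
Restrictor pairs: (C1,R1) ✓  (C1,R2) ✗  (C2,R1) ✗  (C2,R2) ✗  (C2,R6) ✓  (C2,R7) ✗  (C3,R1) ✗  (C3,R3) ✗  (C3,R6) ✓  (C3,R7) ✗  (C3,R9) ✓  (C4,R3) ✓  (C4,R4) ✓  (C4,R8) ✓  (C5,R3) ✓  (C5,R7) ✗
Counterexamples (restrictor pairs failing the scope): 8.

8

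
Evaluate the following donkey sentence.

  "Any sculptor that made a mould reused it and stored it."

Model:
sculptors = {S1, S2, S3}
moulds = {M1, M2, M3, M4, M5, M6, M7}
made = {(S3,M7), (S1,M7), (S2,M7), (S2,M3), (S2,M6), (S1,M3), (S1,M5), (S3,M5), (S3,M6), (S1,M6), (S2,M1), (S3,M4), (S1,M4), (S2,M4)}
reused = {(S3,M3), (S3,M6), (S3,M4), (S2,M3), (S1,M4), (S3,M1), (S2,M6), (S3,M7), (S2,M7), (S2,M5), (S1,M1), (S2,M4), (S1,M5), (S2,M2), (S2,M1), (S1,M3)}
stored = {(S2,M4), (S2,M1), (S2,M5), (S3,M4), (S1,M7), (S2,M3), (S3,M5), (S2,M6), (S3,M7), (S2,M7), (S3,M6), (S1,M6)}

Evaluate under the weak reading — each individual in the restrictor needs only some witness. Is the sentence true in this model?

False

"it" takes "a mould" as antecedent — a donkey pronoun bound across the clause boundary.
Weak reading: every sculptor s with some made-mould has at least one made-mould m such that reused(s,m) ∧ stored(s,m).
Per sculptor: S1:✗  S2:✓  S3:✓
S1 has no witness among its made-moulds.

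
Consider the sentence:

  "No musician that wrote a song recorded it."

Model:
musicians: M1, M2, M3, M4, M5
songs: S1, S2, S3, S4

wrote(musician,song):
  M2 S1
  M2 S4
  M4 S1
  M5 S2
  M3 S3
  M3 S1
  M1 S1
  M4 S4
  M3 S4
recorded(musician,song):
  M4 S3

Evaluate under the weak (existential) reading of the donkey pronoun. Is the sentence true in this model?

True

"it" takes "a song" as antecedent — a donkey pronoun bound across the clause boundary.
Truth condition: for no (m,s) with wrote(m,s) does recorded(m,s) hold.
Restrictor pairs — does the scope hold? (M1,S1):fails  (M2,S1):fails  (M2,S4):fails  (M3,S1):fails  (M3,S3):fails  (M3,S4):fails  (M4,S1):fails  (M4,S4):fails  (M5,S2):fails
Scope holds for no restrictor pair, so the sentence is true.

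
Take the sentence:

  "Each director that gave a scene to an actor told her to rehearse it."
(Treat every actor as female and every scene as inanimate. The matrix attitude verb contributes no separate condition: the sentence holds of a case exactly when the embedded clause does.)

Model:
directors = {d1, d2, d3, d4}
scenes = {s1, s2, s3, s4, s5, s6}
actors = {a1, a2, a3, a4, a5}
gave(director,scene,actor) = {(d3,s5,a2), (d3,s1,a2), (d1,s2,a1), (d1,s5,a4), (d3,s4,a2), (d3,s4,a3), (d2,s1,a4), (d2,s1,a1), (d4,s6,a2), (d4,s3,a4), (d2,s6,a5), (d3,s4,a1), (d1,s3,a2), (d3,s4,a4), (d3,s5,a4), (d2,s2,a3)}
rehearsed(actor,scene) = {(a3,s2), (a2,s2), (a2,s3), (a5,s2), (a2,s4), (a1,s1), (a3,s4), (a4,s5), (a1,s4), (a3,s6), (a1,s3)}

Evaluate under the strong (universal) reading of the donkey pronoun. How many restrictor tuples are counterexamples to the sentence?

"her" takes "an actor" as antecedent and "it" takes "a scene"; both are donkey pronouns co-varying with the restrictor.
Strong reading: for every (d,s,a) with gave(d,s,a), rehearsed(a,s).
Restrictor triples: (d1,s2,a1)→rehearsed(a1,s2) ✗  (d1,s3,a2)→rehearsed(a2,s3) ✓  (d1,s5,a4)→rehearsed(a4,s5) ✓  (d2,s1,a1)→rehearsed(a1,s1) ✓  (d2,s1,a4)→rehearsed(a4,s1) ✗  (d2,s2,a3)→rehearsed(a3,s2) ✓  (d2,s6,a5)→rehearsed(a5,s6) ✗  (d3,s1,a2)→rehearsed(a2,s1) ✗  (d3,s4,a1)→rehearsed(a1,s4) ✓  (d3,s4,a2)→rehearsed(a2,s4) ✓  (d3,s4,a3)→rehearsed(a3,s4) ✓  (d3,s4,a4)→rehearsed(a4,s4) ✗  (d3,s5,a2)→rehearsed(a2,s5) ✗  (d3,s5,a4)→rehearsed(a4,s5) ✓  (d4,s3,a4)→rehearsed(a4,s3) ✗  (d4,s6,a2)→rehearsed(a2,s6) ✗
Counterexamples (restrictor triples failing the scope): 8.

8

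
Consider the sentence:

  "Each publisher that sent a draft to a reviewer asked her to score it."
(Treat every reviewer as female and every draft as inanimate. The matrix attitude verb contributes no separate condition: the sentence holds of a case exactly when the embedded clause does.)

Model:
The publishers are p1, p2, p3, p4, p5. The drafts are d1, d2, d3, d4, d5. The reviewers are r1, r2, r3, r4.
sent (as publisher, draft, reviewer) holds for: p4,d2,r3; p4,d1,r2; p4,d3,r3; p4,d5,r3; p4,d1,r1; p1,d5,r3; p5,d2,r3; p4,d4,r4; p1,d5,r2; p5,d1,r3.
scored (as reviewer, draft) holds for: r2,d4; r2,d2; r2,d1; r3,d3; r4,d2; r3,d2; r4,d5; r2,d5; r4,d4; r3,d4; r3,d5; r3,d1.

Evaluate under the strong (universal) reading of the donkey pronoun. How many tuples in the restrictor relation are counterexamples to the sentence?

1

"her" takes "a reviewer" as antecedent and "it" takes "a draft"; both are donkey pronouns co-varying with the restrictor.
Strong reading: for every (p,d,r) with sent(p,d,r), scored(r,d).
Restrictor triples: (p1,d5,r2)→scored(r2,d5) ✓  (p1,d5,r3)→scored(r3,d5) ✓  (p4,d1,r1)→scored(r1,d1) ✗  (p4,d1,r2)→scored(r2,d1) ✓  (p4,d2,r3)→scored(r3,d2) ✓  (p4,d3,r3)→scored(r3,d3) ✓  (p4,d4,r4)→scored(r4,d4) ✓  (p4,d5,r3)→scored(r3,d5) ✓  (p5,d1,r3)→scored(r3,d1) ✓  (p5,d2,r3)→scored(r3,d2) ✓
Counterexamples (restrictor triples failing the scope): 1.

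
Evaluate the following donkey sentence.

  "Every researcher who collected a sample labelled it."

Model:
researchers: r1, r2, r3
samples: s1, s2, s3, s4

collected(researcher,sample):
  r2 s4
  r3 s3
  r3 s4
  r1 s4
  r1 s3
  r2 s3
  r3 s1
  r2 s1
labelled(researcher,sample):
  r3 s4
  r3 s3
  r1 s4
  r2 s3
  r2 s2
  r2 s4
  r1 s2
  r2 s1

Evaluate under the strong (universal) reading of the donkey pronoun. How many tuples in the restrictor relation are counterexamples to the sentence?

"it" takes "a sample" as antecedent — a donkey pronoun bound across the clause boundary.
Strong reading: for every (r,s) with collected(r,s), labelled(r,s).
Restrictor pairs: (r1,s3) ✗  (r1,s4) ✓  (r2,s1) ✓  (r2,s3) ✓  (r2,s4) ✓  (r3,s1) ✗  (r3,s3) ✓  (r3,s4) ✓
Counterexamples (restrictor pairs failing the scope): 2.

2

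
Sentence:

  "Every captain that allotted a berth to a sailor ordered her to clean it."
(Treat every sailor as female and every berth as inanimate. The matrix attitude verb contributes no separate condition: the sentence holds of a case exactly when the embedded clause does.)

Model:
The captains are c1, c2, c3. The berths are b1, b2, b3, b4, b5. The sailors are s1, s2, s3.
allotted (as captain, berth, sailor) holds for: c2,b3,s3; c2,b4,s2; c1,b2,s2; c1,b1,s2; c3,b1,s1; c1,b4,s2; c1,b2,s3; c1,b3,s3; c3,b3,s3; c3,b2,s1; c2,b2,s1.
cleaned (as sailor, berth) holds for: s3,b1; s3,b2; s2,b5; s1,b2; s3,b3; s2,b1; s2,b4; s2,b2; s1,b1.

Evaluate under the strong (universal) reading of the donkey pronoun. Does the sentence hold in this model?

"her" takes "a sailor" as antecedent and "it" takes "a berth"; both are donkey pronouns co-varying with the restrictor.
Strong reading: for every (c,b,s) with allotted(c,b,s), cleaned(s,b).
Restrictor triples: (c1,b1,s2)→cleaned(s2,b1) ✓  (c1,b2,s2)→cleaned(s2,b2) ✓  (c1,b2,s3)→cleaned(s3,b2) ✓  (c1,b3,s3)→cleaned(s3,b3) ✓  (c1,b4,s2)→cleaned(s2,b4) ✓  (c2,b2,s1)→cleaned(s1,b2) ✓  (c2,b3,s3)→cleaned(s3,b3) ✓  (c2,b4,s2)→cleaned(s2,b4) ✓  (c3,b1,s1)→cleaned(s1,b1) ✓  (c3,b2,s1)→cleaned(s1,b2) ✓  (c3,b3,s3)→cleaned(s3,b3) ✓
Every restrictor triple satisfies the scope.

True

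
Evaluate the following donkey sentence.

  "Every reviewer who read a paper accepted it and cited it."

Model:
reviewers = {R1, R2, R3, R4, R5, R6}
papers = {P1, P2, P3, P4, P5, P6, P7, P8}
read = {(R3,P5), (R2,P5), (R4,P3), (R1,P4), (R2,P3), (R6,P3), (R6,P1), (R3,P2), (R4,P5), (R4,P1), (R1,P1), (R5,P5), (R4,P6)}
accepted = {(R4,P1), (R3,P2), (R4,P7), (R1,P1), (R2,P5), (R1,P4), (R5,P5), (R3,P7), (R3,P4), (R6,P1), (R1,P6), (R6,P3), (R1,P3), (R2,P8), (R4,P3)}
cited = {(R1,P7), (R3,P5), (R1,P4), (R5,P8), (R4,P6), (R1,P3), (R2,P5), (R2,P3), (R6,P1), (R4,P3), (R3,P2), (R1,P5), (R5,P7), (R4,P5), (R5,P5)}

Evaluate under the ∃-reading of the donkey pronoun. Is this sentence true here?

"it" takes "a paper" as antecedent — a donkey pronoun bound across the clause boundary.
Weak reading: every reviewer r with some read-paper has at least one read-paper p such that accepted(r,p) ∧ cited(r,p).
Per reviewer: R1:✓  R2:✓  R3:✓  R4:✓  R5:✓  R6:✓
Every reviewer in the restrictor has a witness.

True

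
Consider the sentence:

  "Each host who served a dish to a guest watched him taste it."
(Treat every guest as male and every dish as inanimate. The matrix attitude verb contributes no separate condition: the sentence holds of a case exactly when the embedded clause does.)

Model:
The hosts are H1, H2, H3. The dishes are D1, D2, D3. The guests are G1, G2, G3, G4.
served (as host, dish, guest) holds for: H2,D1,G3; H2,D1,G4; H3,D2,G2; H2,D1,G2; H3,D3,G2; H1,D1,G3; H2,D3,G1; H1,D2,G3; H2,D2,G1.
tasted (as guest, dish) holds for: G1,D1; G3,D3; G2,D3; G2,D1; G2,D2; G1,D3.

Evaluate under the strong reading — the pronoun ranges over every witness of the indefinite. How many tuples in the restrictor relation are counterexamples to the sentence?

5

"him" takes "a guest" as antecedent and "it" takes "a dish"; both are donkey pronouns co-varying with the restrictor.
Strong reading: for every (h,d,g) with served(h,d,g), tasted(g,d).
Restrictor triples: (H1,D1,G3)→tasted(G3,D1) ✗  (H1,D2,G3)→tasted(G3,D2) ✗  (H2,D1,G2)→tasted(G2,D1) ✓  (H2,D1,G3)→tasted(G3,D1) ✗  (H2,D1,G4)→tasted(G4,D1) ✗  (H2,D2,G1)→tasted(G1,D2) ✗  (H2,D3,G1)→tasted(G1,D3) ✓  (H3,D2,G2)→tasted(G2,D2) ✓  (H3,D3,G2)→tasted(G2,D3) ✓
Counterexamples (restrictor triples failing the scope): 5.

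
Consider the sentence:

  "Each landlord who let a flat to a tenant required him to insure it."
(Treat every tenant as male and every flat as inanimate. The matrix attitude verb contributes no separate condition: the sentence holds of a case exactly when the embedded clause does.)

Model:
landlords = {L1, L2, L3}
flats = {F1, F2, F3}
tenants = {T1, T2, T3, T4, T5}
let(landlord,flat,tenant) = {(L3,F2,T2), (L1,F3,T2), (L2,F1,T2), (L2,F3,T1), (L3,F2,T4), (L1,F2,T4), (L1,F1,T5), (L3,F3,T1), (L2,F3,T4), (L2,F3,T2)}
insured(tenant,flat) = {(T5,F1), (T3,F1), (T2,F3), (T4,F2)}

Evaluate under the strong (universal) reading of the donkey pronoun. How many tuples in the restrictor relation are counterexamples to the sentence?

"him" takes "a tenant" as antecedent and "it" takes "a flat"; both are donkey pronouns co-varying with the restrictor.
Strong reading: for every (l,f,t) with let(l,f,t), insured(t,f).
Restrictor triples: (L1,F1,T5)→insured(T5,F1) ✓  (L1,F2,T4)→insured(T4,F2) ✓  (L1,F3,T2)→insured(T2,F3) ✓  (L2,F1,T2)→insured(T2,F1) ✗  (L2,F3,T1)→insured(T1,F3) ✗  (L2,F3,T2)→insured(T2,F3) ✓  (L2,F3,T4)→insured(T4,F3) ✗  (L3,F2,T2)→insured(T2,F2) ✗  (L3,F2,T4)→insured(T4,F2) ✓  (L3,F3,T1)→insured(T1,F3) ✗
Counterexamples (restrictor triples failing the scope): 5.

5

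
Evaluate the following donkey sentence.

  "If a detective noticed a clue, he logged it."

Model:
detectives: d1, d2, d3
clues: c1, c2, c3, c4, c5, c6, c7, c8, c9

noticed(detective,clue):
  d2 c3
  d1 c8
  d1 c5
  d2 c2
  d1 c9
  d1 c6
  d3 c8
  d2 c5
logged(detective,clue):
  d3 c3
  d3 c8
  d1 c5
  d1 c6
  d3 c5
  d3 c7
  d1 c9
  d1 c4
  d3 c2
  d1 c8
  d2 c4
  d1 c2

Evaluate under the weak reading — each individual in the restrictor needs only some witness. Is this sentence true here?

False

"it" takes "a clue" as antecedent — a donkey pronoun bound across the clause boundary.
Weak reading: every detective d with some noticed-clue has at least one noticed-clue c such that logged(d,c).
Per detective: d1:✓  d2:✗  d3:✓
d2 has no witness among its noticed-clues.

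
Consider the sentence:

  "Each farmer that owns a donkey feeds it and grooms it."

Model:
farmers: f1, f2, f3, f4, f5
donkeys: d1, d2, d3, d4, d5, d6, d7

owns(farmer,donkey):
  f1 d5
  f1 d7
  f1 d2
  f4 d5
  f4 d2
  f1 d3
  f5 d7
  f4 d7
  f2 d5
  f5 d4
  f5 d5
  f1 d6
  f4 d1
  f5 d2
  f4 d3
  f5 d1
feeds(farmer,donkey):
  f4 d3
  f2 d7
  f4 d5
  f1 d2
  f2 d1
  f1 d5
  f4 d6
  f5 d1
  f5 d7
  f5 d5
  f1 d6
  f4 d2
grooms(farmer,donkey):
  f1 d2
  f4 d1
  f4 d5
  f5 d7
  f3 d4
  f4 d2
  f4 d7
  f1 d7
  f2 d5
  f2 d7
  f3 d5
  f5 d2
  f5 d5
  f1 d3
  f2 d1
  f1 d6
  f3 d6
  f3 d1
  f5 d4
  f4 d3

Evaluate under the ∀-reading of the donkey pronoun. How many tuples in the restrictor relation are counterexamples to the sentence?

"it" takes "a donkey" as antecedent — a donkey pronoun bound across the clause boundary.
Strong reading: for every (f,d) with owns(f,d), feeds(f,d) ∧ grooms(f,d).
Restrictor pairs: (f1,d2) ✓  (f1,d3) ✗  (f1,d5) ✗  (f1,d6) ✓  (f1,d7) ✗  (f2,d5) ✗  (f4,d1) ✗  (f4,d2) ✓  (f4,d3) ✓  (f4,d5) ✓  (f4,d7) ✗  (f5,d1) ✗  (f5,d2) ✗  (f5,d4) ✗  (f5,d5) ✓  (f5,d7) ✓
Counterexamples (restrictor pairs failing the scope): 9.

9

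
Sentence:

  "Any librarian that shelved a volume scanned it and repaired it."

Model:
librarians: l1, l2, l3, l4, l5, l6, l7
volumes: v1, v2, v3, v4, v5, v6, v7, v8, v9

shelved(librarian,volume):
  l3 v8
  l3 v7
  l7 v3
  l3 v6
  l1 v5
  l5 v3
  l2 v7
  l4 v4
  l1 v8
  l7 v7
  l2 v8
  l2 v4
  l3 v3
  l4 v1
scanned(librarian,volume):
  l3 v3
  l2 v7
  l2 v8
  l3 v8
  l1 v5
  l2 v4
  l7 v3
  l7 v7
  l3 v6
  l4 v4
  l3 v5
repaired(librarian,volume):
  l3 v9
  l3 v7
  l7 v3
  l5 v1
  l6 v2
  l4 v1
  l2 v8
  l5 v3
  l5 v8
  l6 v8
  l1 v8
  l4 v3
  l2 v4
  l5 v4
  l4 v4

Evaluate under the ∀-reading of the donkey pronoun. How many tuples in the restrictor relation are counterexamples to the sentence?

"it" takes "a volume" as antecedent — a donkey pronoun bound across the clause boundary.
Strong reading: for every (l,v) with shelved(l,v), scanned(l,v) ∧ repaired(l,v).
Restrictor pairs: (l1,v5) ✗  (l1,v8) ✗  (l2,v4) ✓  (l2,v7) ✗  (l2,v8) ✓  (l3,v3) ✗  (l3,v6) ✗  (l3,v7) ✗  (l3,v8) ✗  (l4,v1) ✗  (l4,v4) ✓  (l5,v3) ✗  (l7,v3) ✓  (l7,v7) ✗
Counterexamples (restrictor pairs failing the scope): 10.

10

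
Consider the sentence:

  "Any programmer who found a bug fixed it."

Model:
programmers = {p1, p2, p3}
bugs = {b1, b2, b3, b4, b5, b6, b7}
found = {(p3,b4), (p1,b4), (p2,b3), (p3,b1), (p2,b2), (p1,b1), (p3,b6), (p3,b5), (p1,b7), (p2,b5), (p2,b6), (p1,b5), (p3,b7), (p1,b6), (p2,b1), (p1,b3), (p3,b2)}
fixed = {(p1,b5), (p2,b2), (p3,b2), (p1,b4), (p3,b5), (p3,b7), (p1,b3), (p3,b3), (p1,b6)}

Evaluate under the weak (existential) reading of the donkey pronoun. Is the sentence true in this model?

True

"it" takes "a bug" as antecedent — a donkey pronoun bound across the clause boundary.
Weak reading: every programmer p with some found-bug has at least one found-bug b such that fixed(p,b).
Per programmer: p1:✓  p2:✓  p3:✓
Every programmer in the restrictor has a witness.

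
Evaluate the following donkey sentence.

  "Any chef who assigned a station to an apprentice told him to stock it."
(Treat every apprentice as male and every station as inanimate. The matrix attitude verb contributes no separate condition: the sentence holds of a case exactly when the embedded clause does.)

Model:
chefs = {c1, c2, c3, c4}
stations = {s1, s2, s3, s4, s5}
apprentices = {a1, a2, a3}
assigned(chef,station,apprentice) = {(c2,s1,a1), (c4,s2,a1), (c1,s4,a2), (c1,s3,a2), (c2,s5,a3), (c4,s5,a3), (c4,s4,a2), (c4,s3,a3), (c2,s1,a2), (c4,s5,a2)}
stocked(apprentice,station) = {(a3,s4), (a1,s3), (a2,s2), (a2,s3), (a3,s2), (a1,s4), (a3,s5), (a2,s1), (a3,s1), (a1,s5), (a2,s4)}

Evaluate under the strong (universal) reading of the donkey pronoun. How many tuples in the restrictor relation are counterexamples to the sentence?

4

"him" takes "an apprentice" as antecedent and "it" takes "a station"; both are donkey pronouns co-varying with the restrictor.
Strong reading: for every (c,s,a) with assigned(c,s,a), stocked(a,s).
Restrictor triples: (c1,s3,a2)→stocked(a2,s3) ✓  (c1,s4,a2)→stocked(a2,s4) ✓  (c2,s1,a1)→stocked(a1,s1) ✗  (c2,s1,a2)→stocked(a2,s1) ✓  (c2,s5,a3)→stocked(a3,s5) ✓  (c4,s2,a1)→stocked(a1,s2) ✗  (c4,s3,a3)→stocked(a3,s3) ✗  (c4,s4,a2)→stocked(a2,s4) ✓  (c4,s5,a2)→stocked(a2,s5) ✗  (c4,s5,a3)→stocked(a3,s5) ✓
Counterexamples (restrictor triples failing the scope): 4.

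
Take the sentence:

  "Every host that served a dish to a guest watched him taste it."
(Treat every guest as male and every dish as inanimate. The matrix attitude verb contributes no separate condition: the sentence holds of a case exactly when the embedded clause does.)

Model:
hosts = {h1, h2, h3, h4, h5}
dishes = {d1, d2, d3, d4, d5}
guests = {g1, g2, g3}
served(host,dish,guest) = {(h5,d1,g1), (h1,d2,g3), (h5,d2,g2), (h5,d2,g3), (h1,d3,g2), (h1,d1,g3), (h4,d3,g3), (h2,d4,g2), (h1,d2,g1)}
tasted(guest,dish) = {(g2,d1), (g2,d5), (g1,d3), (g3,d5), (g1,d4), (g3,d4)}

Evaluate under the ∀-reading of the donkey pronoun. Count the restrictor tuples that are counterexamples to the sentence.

"him" takes "a guest" as antecedent and "it" takes "a dish"; both are donkey pronouns co-varying with the restrictor.
Strong reading: for every (h,d,g) with served(h,d,g), tasted(g,d).
Restrictor triples: (h1,d1,g3)→tasted(g3,d1) ✗  (h1,d2,g1)→tasted(g1,d2) ✗  (h1,d2,g3)→tasted(g3,d2) ✗  (h1,d3,g2)→tasted(g2,d3) ✗  (h2,d4,g2)→tasted(g2,d4) ✗  (h4,d3,g3)→tasted(g3,d3) ✗  (h5,d1,g1)→tasted(g1,d1) ✗  (h5,d2,g2)→tasted(g2,d2) ✗  (h5,d2,g3)→tasted(g3,d2) ✗
Counterexamples (restrictor triples failing the scope): 9.

9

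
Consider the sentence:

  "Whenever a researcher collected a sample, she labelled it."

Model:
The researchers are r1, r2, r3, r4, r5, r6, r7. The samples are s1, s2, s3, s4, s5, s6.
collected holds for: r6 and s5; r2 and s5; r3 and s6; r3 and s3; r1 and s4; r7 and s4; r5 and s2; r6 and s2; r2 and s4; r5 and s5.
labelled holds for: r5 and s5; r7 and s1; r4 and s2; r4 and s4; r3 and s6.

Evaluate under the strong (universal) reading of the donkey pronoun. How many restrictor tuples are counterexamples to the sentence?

8

"it" takes "a sample" as antecedent — a donkey pronoun bound across the clause boundary.
Strong reading: for every (r,s) with collected(r,s), labelled(r,s).
Restrictor pairs: (r1,s4) ✗  (r2,s4) ✗  (r2,s5) ✗  (r3,s3) ✗  (r3,s6) ✓  (r5,s2) ✗  (r5,s5) ✓  (r6,s2) ✗  (r6,s5) ✗  (r7,s4) ✗
Counterexamples (restrictor pairs failing the scope): 8.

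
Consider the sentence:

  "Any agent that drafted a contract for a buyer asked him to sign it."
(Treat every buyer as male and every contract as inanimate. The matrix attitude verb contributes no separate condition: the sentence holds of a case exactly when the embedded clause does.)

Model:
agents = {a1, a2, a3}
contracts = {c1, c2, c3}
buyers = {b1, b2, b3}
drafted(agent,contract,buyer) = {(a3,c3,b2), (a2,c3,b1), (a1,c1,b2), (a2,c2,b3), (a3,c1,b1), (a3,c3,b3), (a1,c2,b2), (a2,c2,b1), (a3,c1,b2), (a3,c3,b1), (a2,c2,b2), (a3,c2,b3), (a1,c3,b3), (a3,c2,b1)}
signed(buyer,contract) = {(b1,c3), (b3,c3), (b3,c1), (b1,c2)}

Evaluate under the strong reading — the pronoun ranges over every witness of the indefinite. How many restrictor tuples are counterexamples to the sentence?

"him" takes "a buyer" as antecedent and "it" takes "a contract"; both are donkey pronouns co-varying with the restrictor.
Strong reading: for every (a,c,b) with drafted(a,c,b), signed(b,c).
Restrictor triples: (a1,c1,b2)→signed(b2,c1) ✗  (a1,c2,b2)→signed(b2,c2) ✗  (a1,c3,b3)→signed(b3,c3) ✓  (a2,c2,b1)→signed(b1,c2) ✓  (a2,c2,b2)→signed(b2,c2) ✗  (a2,c2,b3)→signed(b3,c2) ✗  (a2,c3,b1)→signed(b1,c3) ✓  (a3,c1,b1)→signed(b1,c1) ✗  (a3,c1,b2)→signed(b2,c1) ✗  (a3,c2,b1)→signed(b1,c2) ✓  (a3,c2,b3)→signed(b3,c2) ✗  (a3,c3,b1)→signed(b1,c3) ✓  (a3,c3,b2)→signed(b2,c3) ✗  (a3,c3,b3)→signed(b3,c3) ✓
Counterexamples (restrictor triples failing the scope): 8.

8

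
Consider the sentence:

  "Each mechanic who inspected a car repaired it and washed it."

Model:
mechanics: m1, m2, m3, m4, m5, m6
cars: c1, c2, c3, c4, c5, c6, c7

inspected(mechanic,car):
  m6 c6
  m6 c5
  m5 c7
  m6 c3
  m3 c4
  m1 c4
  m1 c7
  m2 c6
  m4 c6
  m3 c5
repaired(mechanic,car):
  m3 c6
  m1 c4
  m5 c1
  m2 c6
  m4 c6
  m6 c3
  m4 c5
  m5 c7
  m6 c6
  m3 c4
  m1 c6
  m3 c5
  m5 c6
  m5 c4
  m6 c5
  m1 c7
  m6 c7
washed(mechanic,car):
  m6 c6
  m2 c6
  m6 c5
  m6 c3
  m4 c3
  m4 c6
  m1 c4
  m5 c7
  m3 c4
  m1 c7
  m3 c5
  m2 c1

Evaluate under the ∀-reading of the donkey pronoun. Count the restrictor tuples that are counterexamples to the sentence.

"it" takes "a car" as antecedent — a donkey pronoun bound across the clause boundary.
Strong reading: for every (m,c) with inspected(m,c), repaired(m,c) ∧ washed(m,c).
Restrictor pairs: (m1,c4) ✓  (m1,c7) ✓  (m2,c6) ✓  (m3,c4) ✓  (m3,c5) ✓  (m4,c6) ✓  (m5,c7) ✓  (m6,c3) ✓  (m6,c5) ✓  (m6,c6) ✓
Counterexamples (restrictor pairs failing the scope): 0.

0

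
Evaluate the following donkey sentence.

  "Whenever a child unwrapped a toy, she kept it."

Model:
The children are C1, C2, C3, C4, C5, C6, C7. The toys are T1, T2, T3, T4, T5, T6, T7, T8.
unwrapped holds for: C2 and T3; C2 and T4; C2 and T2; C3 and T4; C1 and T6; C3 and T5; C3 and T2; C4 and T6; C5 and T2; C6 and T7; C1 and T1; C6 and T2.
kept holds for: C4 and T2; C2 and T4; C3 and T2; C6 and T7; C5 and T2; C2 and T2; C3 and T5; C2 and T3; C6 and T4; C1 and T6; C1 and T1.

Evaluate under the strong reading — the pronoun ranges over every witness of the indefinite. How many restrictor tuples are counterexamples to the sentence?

"it" takes "a toy" as antecedent — a donkey pronoun bound across the clause boundary.
Strong reading: for every (c,t) with unwrapped(c,t), kept(c,t).
Restrictor pairs: (C1,T1) ✓  (C1,T6) ✓  (C2,T2) ✓  (C2,T3) ✓  (C2,T4) ✓  (C3,T2) ✓  (C3,T4) ✗  (C3,T5) ✓  (C4,T6) ✗  (C5,T2) ✓  (C6,T2) ✗  (C6,T7) ✓
Counterexamples (restrictor pairs failing the scope): 3.

3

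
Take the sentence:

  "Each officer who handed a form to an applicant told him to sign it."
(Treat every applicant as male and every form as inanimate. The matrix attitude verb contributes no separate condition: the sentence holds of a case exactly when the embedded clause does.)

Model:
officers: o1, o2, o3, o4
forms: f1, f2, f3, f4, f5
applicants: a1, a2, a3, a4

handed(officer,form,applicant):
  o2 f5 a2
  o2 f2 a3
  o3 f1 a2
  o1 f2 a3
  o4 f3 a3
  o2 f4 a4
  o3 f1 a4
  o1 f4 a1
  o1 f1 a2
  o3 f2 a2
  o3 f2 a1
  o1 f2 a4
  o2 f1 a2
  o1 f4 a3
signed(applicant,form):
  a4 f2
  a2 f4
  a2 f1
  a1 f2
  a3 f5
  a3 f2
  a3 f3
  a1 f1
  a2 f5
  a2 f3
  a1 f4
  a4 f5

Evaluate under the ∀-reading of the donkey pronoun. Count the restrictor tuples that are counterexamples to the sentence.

4

"him" takes "an applicant" as antecedent and "it" takes "a form"; both are donkey pronouns co-varying with the restrictor.
Strong reading: for every (o,f,a) with handed(o,f,a), signed(a,f).
Restrictor triples: (o1,f1,a2)→signed(a2,f1) ✓  (o1,f2,a3)→signed(a3,f2) ✓  (o1,f2,a4)→signed(a4,f2) ✓  (o1,f4,a1)→signed(a1,f4) ✓  (o1,f4,a3)→signed(a3,f4) ✗  (o2,f1,a2)→signed(a2,f1) ✓  (o2,f2,a3)→signed(a3,f2) ✓  (o2,f4,a4)→signed(a4,f4) ✗  (o2,f5,a2)→signed(a2,f5) ✓  (o3,f1,a2)→signed(a2,f1) ✓  (o3,f1,a4)→signed(a4,f1) ✗  (o3,f2,a1)→signed(a1,f2) ✓  (o3,f2,a2)→signed(a2,f2) ✗  (o4,f3,a3)→signed(a3,f3) ✓
Counterexamples (restrictor triples failing the scope): 4.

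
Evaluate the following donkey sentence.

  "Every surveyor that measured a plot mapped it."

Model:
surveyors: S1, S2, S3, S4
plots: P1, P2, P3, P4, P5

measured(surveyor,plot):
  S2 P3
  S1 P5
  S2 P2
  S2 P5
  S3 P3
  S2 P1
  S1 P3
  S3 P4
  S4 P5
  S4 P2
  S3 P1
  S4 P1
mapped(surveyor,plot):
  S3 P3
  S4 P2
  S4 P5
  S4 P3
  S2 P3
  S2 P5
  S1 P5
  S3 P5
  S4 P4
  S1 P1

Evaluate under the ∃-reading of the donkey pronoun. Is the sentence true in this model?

"it" takes "a plot" as antecedent — a donkey pronoun bound across the clause boundary.
Weak reading: every surveyor s with some measured-plot has at least one measured-plot p such that mapped(s,p).
Per surveyor: S1:✓  S2:✓  S3:✓  S4:✓
Every surveyor in the restrictor has a witness.

True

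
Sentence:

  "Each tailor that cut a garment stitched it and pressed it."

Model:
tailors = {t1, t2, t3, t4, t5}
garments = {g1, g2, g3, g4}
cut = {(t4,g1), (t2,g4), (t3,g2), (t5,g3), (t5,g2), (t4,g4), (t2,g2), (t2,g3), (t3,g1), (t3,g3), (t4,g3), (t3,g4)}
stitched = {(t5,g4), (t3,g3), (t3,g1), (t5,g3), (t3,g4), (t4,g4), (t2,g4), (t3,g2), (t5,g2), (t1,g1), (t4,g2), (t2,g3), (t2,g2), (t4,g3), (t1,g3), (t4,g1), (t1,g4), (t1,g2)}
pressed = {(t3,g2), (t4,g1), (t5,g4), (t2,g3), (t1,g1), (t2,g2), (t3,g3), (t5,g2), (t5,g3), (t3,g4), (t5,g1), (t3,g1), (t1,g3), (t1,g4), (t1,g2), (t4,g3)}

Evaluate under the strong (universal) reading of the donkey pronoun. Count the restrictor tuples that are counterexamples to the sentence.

2

"it" takes "a garment" as antecedent — a donkey pronoun bound across the clause boundary.
Strong reading: for every (t,g) with cut(t,g), stitched(t,g) ∧ pressed(t,g).
Restrictor pairs: (t2,g2) ✓  (t2,g3) ✓  (t2,g4) ✗  (t3,g1) ✓  (t3,g2) ✓  (t3,g3) ✓  (t3,g4) ✓  (t4,g1) ✓  (t4,g3) ✓  (t4,g4) ✗  (t5,g2) ✓  (t5,g3) ✓
Counterexamples (restrictor pairs failing the scope): 2.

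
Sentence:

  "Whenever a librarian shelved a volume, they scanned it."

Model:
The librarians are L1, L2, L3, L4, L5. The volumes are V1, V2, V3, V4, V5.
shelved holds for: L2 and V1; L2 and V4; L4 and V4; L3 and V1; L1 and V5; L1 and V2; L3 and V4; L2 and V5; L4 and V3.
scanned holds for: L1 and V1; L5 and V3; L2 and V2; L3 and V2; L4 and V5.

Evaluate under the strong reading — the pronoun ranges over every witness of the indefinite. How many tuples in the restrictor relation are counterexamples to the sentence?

9

"it" takes "a volume" as antecedent — a donkey pronoun bound across the clause boundary.
Strong reading: for every (l,v) with shelved(l,v), scanned(l,v).
Restrictor pairs: (L1,V2) ✗  (L1,V5) ✗  (L2,V1) ✗  (L2,V4) ✗  (L2,V5) ✗  (L3,V1) ✗  (L3,V4) ✗  (L4,V3) ✗  (L4,V4) ✗
Counterexamples (restrictor pairs failing the scope): 9.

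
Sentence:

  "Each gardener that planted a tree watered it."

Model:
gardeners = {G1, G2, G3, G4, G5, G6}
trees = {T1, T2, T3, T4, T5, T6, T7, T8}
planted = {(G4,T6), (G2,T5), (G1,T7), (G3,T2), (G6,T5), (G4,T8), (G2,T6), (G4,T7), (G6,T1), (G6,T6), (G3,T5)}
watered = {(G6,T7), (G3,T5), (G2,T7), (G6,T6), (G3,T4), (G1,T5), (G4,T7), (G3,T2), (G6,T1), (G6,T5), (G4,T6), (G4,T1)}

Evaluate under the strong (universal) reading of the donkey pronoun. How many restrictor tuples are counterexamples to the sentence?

4

"it" takes "a tree" as antecedent — a donkey pronoun bound across the clause boundary.
Strong reading: for every (g,t) with planted(g,t), watered(g,t).
Restrictor pairs: (G1,T7) ✗  (G2,T5) ✗  (G2,T6) ✗  (G3,T2) ✓  (G3,T5) ✓  (G4,T6) ✓  (G4,T7) ✓  (G4,T8) ✗  (G6,T1) ✓  (G6,T5) ✓  (G6,T6) ✓
Counterexamples (restrictor pairs failing the scope): 4.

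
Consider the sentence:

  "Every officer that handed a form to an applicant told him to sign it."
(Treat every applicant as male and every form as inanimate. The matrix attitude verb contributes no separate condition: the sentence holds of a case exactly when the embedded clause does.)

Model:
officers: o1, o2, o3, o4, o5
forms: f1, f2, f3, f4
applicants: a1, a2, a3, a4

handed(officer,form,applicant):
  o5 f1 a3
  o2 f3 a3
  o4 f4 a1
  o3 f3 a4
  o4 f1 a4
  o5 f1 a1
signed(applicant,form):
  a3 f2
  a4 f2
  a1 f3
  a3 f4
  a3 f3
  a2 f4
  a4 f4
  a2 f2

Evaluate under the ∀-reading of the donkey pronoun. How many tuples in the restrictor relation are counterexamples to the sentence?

"him" takes "an applicant" as antecedent and "it" takes "a form"; both are donkey pronouns co-varying with the restrictor.
Strong reading: for every (o,f,a) with handed(o,f,a), signed(a,f).
Restrictor triples: (o2,f3,a3)→signed(a3,f3) ✓  (o3,f3,a4)→signed(a4,f3) ✗  (o4,f1,a4)→signed(a4,f1) ✗  (o4,f4,a1)→signed(a1,f4) ✗  (o5,f1,a1)→signed(a1,f1) ✗  (o5,f1,a3)→signed(a3,f1) ✗
Counterexamples (restrictor triples failing the scope): 5.

5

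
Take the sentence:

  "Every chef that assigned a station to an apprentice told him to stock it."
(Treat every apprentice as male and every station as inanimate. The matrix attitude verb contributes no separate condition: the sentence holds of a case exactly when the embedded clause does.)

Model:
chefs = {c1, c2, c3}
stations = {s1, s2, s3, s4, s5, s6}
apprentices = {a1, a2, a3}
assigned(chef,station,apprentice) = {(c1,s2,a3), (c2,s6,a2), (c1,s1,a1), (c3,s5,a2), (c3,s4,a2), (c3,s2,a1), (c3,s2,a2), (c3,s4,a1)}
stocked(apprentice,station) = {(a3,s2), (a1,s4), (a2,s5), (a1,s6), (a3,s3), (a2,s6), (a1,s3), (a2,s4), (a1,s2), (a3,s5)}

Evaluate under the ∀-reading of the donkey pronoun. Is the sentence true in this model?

False

"him" takes "an apprentice" as antecedent and "it" takes "a station"; both are donkey pronouns co-varying with the restrictor.
Strong reading: for every (c,s,a) with assigned(c,s,a), stocked(a,s).
Restrictor triples: (c1,s1,a1)→stocked(a1,s1) ✗  (c1,s2,a3)→stocked(a3,s2) ✓  (c2,s6,a2)→stocked(a2,s6) ✓  (c3,s2,a1)→stocked(a1,s2) ✓  (c3,s2,a2)→stocked(a2,s2) ✗  (c3,s4,a1)→stocked(a1,s4) ✓  (c3,s4,a2)→stocked(a2,s4) ✓  (c3,s5,a2)→stocked(a2,s5) ✓
Counterexample: (c1,s1,a1) — stocked(a1,s1) does not hold.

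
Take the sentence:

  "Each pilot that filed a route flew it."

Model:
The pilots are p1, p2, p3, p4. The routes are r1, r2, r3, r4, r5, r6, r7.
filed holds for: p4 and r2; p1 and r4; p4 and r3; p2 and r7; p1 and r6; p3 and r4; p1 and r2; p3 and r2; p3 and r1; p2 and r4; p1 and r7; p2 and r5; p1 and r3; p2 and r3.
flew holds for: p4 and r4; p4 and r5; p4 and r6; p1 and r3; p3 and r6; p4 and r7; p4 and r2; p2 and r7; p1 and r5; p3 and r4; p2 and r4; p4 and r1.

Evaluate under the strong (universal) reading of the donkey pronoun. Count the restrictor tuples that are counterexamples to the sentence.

9

"it" takes "a route" as antecedent — a donkey pronoun bound across the clause boundary.
Strong reading: for every (p,r) with filed(p,r), flew(p,r).
Restrictor pairs: (p1,r2) ✗  (p1,r3) ✓  (p1,r4) ✗  (p1,r6) ✗  (p1,r7) ✗  (p2,r3) ✗  (p2,r4) ✓  (p2,r5) ✗  (p2,r7) ✓  (p3,r1) ✗  (p3,r2) ✗  (p3,r4) ✓  (p4,r2) ✓  (p4,r3) ✗
Counterexamples (restrictor pairs failing the scope): 9.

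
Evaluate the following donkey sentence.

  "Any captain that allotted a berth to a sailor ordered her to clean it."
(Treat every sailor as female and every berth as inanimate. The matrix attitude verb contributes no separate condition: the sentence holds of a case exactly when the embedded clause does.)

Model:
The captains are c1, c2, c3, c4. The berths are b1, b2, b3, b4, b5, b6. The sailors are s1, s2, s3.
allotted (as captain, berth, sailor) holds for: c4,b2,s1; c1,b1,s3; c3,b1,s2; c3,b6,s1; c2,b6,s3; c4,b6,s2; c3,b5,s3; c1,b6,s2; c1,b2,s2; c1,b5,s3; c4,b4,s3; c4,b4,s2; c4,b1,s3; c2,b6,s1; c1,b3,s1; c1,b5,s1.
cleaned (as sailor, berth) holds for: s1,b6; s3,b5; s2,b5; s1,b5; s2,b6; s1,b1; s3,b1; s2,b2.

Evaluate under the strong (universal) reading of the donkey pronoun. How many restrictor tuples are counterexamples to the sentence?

"her" takes "a sailor" as antecedent and "it" takes "a berth"; both are donkey pronouns co-varying with the restrictor.
Strong reading: for every (c,b,s) with allotted(c,b,s), cleaned(s,b).
Restrictor triples: (c1,b1,s3)→cleaned(s3,b1) ✓  (c1,b2,s2)→cleaned(s2,b2) ✓  (c1,b3,s1)→cleaned(s1,b3) ✗  (c1,b5,s1)→cleaned(s1,b5) ✓  (c1,b5,s3)→cleaned(s3,b5) ✓  (c1,b6,s2)→cleaned(s2,b6) ✓  (c2,b6,s1)→cleaned(s1,b6) ✓  (c2,b6,s3)→cleaned(s3,b6) ✗  (c3,b1,s2)→cleaned(s2,b1) ✗  (c3,b5,s3)→cleaned(s3,b5) ✓  (c3,b6,s1)→cleaned(s1,b6) ✓  (c4,b1,s3)→cleaned(s3,b1) ✓  (c4,b2,s1)→cleaned(s1,b2) ✗  (c4,b4,s2)→cleaned(s2,b4) ✗  (c4,b4,s3)→cleaned(s3,b4) ✗  (c4,b6,s2)→cleaned(s2,b6) ✓
Counterexamples (restrictor triples failing the scope): 6.

6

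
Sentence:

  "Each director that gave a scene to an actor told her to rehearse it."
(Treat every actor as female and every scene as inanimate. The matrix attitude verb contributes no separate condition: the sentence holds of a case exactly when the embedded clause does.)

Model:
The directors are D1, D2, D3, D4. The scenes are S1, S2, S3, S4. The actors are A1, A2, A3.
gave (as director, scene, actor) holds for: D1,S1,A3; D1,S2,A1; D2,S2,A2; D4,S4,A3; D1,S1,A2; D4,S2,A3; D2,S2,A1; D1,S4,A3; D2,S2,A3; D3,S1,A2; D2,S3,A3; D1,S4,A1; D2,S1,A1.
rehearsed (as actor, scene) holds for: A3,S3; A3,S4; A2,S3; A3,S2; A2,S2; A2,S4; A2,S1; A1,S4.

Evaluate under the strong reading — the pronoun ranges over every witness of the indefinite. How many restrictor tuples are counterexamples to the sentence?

"her" takes "an actor" as antecedent and "it" takes "a scene"; both are donkey pronouns co-varying with the restrictor.
Strong reading: for every (d,s,a) with gave(d,s,a), rehearsed(a,s).
Restrictor triples: (D1,S1,A2)→rehearsed(A2,S1) ✓  (D1,S1,A3)→rehearsed(A3,S1) ✗  (D1,S2,A1)→rehearsed(A1,S2) ✗  (D1,S4,A1)→rehearsed(A1,S4) ✓  (D1,S4,A3)→rehearsed(A3,S4) ✓  (D2,S1,A1)→rehearsed(A1,S1) ✗  (D2,S2,A1)→rehearsed(A1,S2) ✗  (D2,S2,A2)→rehearsed(A2,S2) ✓  (D2,S2,A3)→rehearsed(A3,S2) ✓  (D2,S3,A3)→rehearsed(A3,S3) ✓  (D3,S1,A2)→rehearsed(A2,S1) ✓  (D4,S2,A3)→rehearsed(A3,S2) ✓  (D4,S4,A3)→rehearsed(A3,S4) ✓
Counterexamples (restrictor triples failing the scope): 4.

4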